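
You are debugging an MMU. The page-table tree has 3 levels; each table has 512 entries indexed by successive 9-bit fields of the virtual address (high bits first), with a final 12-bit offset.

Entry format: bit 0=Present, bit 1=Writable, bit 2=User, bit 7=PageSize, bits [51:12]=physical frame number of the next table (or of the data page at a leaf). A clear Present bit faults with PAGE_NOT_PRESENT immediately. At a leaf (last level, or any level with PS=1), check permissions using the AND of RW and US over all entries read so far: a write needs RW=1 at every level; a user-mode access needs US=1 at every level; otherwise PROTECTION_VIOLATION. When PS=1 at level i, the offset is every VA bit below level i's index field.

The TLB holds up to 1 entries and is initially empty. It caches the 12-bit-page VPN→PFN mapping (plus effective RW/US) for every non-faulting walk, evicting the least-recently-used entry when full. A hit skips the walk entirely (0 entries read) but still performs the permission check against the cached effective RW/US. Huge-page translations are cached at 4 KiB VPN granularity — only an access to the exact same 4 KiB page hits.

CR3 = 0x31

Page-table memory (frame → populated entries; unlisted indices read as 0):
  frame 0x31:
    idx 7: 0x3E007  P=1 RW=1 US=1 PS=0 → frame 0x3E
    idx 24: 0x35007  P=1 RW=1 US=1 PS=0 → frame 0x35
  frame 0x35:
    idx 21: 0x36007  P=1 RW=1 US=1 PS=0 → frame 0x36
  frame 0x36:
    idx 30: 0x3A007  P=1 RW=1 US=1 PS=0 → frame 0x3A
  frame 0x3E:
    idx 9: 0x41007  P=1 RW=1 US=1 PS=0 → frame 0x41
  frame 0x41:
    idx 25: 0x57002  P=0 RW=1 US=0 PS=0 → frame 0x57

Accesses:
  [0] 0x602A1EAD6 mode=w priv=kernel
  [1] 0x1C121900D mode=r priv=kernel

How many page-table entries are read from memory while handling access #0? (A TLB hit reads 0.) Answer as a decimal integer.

Walk each access:
#0 VA=0x602A1EAD6 (w,kernel):
  lvl0: tbl 0x31, slot 24 ⇒ 0x35007 (P1/RW1/US1/PS0)
  lvl1: tbl 0x35, slot 21 ⇒ 0x36007 (P1/RW1/US1/PS0)
  lvl2: tbl 0x36, slot 30 ⇒ 0x3A007 (P1/RW1/US1/PS0)
  ✓ 0x3AAD6  — 3 lookups
#1 VA=0x1C121900D (r,kernel):
  lvl0: tbl 0x31, slot 7 ⇒ 0x3E007 (P1/RW1/US1/PS0)
  lvl1: tbl 0x3E, slot 9 ⇒ 0x41007 (P1/RW1/US1/PS0)
  lvl2: tbl 0x41, slot 25 ⇒ 0x57002 (P0/RW1/US0/PS0)
  ✗ PAGE_NOT_PRESENT  [3 reads]

Entries read for #0: 3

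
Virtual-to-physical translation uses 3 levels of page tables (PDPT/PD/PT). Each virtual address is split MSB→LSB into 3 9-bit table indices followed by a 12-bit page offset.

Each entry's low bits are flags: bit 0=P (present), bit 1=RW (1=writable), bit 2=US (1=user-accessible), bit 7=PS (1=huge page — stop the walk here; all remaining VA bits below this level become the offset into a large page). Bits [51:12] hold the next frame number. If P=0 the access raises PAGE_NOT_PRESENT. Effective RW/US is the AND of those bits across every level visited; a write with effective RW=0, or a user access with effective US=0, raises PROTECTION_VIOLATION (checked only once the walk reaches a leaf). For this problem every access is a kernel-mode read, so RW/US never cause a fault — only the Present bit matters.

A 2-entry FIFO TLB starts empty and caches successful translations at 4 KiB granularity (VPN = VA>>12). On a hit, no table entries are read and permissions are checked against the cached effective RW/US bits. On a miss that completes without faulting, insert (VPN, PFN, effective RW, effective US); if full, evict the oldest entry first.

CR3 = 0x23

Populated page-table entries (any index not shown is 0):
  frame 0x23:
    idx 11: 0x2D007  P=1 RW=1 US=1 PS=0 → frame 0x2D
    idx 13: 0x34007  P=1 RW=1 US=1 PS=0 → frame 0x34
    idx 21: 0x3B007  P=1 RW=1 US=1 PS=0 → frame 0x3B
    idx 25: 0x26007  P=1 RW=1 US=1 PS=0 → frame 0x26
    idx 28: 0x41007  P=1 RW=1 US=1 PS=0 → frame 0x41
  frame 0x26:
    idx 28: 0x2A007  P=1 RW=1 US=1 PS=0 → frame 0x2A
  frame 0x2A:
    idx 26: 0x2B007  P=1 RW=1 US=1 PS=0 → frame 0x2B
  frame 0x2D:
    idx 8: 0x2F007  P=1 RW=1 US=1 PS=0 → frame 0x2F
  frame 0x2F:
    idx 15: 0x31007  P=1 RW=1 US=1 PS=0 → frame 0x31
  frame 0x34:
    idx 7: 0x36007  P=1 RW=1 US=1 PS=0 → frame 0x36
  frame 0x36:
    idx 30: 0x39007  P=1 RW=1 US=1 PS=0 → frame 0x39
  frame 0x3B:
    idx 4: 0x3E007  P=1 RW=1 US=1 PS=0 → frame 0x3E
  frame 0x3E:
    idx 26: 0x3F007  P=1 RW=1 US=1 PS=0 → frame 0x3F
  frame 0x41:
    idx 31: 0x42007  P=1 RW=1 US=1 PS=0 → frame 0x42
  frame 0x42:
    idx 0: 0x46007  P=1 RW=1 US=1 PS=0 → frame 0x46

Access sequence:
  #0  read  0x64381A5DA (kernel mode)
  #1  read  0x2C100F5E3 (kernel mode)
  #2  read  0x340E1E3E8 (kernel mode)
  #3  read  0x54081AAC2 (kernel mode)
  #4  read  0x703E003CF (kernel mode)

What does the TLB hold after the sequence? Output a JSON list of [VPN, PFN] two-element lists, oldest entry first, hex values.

Per-access translation:
#0 VA=0x64381A5DA (r,kernel):
  L0 @0x23[25] → 0x26007  P=1,RW=1,US=1,PS=0
  L1 @0x26[28] → 0x2A007  P=1,RW=1,US=1,PS=0
  L2 @0x2A[26] → 0x2B007  P=1,RW=1,US=1,PS=0
  ⇒ phys 0x2B5DA  [3 reads]
#1 VA=0x2C100F5E3 (r,kernel):
  L0 @0x23[11] → 0x2D007  P=1,RW=1,US=1,PS=0
  L1 @0x2D[8] → 0x2F007  P=1,RW=1,US=1,PS=0
  L2 @0x2F[15] → 0x31007  P=1,RW=1,US=1,PS=0
  ⇒ phys 0x315E3  [3 reads]
#2 VA=0x340E1E3E8 (r,kernel):
  L0 @0x23[13] → 0x34007  P=1,RW=1,US=1,PS=0
  L1 @0x34[7] → 0x36007  P=1,RW=1,US=1,PS=0
  L2 @0x36[30] → 0x39007  P=1,RW=1,US=1,PS=0
  ⇒ phys 0x393E8  [3 reads]
#3 VA=0x54081AAC2 (r,kernel):
  L0 @0x23[21] → 0x3B007  P=1,RW=1,US=1,PS=0
  L1 @0x3B[4] → 0x3E007  P=1,RW=1,US=1,PS=0
  L2 @0x3E[26] → 0x3F007  P=1,RW=1,US=1,PS=0
  ⇒ phys 0x3FAC2  [3 reads]
#4 VA=0x703E003CF (r,kernel):
  L0 @0x23[28] → 0x41007  P=1,RW=1,US=1,PS=0
  L1 @0x41[31] → 0x42007  P=1,RW=1,US=1,PS=0
  L2 @0x42[0] → 0x46007  P=1,RW=1,US=1,PS=0
  ⇒ phys 0x463CF  [3 reads]

TLB: [["0x54081A", "0x3F"], ["0x703E00", "0x46"]]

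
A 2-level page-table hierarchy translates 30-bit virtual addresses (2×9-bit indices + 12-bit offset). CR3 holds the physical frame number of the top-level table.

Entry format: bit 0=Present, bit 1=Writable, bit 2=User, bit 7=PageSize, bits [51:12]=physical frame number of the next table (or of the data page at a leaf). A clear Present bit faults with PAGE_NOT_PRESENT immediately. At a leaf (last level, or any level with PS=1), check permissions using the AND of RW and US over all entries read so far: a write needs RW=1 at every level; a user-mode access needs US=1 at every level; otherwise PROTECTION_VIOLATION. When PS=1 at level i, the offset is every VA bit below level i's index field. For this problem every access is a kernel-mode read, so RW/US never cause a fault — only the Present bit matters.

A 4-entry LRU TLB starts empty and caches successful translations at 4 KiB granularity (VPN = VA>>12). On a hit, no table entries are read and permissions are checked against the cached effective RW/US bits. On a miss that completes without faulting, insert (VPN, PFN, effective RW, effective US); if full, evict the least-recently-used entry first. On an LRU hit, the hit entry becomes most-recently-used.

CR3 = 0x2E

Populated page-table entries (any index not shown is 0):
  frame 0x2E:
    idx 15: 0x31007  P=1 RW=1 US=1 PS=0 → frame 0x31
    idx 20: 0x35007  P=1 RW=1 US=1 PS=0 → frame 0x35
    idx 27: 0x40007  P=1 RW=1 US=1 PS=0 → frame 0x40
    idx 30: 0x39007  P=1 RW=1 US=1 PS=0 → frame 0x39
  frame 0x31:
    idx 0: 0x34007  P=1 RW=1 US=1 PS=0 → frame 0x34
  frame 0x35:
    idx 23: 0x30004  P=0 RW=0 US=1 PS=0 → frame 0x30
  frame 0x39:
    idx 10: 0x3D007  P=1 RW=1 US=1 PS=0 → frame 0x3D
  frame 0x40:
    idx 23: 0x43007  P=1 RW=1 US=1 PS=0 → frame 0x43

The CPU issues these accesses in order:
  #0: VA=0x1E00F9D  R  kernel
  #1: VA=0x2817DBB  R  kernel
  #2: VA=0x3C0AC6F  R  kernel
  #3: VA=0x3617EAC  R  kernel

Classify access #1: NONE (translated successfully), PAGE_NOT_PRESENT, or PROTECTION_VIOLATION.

Walk each access:
#0 VA=0x1E00F9D (r,kernel):
  L0: frame=0x2E idx=15 entry=0x31007 [P=1 RW=1 US=1 PS=0]
  L1: frame=0x31 idx=0 entry=0x34007 [P=1 RW=1 US=1 PS=0]
  ⇒ phys 0x34F9D  [2 reads]
#1 VA=0x2817DBB (r,kernel):
  L0: frame=0x2E idx=20 entry=0x35007 [P=1 RW=1 US=1 PS=0]
  L1: frame=0x35 idx=23 entry=0x30004 [P=0 RW=0 US=1 PS=0]
  ✗ PAGE_NOT_PRESENT  [2 reads]
#2 VA=0x3C0AC6F (r,kernel):
  L0: frame=0x2E idx=30 entry=0x39007 [P=1 RW=1 US=1 PS=0]
  L1: frame=0x39 idx=10 entry=0x3D007 [P=1 RW=1 US=1 PS=0]
  ⇒ phys 0x3DC6F  [2 reads]
#3 VA=0x3617EAC (r,kernel):
  L0: frame=0x2E idx=27 entry=0x40007 [P=1 RW=1 US=1 PS=0]
  L1: frame=0x40 idx=23 entry=0x43007 [P=1 RW=1 US=1 PS=0]
  ⇒ phys 0x43EAC  [2 reads]

Access #1 fault: PAGE_NOT_PRESENT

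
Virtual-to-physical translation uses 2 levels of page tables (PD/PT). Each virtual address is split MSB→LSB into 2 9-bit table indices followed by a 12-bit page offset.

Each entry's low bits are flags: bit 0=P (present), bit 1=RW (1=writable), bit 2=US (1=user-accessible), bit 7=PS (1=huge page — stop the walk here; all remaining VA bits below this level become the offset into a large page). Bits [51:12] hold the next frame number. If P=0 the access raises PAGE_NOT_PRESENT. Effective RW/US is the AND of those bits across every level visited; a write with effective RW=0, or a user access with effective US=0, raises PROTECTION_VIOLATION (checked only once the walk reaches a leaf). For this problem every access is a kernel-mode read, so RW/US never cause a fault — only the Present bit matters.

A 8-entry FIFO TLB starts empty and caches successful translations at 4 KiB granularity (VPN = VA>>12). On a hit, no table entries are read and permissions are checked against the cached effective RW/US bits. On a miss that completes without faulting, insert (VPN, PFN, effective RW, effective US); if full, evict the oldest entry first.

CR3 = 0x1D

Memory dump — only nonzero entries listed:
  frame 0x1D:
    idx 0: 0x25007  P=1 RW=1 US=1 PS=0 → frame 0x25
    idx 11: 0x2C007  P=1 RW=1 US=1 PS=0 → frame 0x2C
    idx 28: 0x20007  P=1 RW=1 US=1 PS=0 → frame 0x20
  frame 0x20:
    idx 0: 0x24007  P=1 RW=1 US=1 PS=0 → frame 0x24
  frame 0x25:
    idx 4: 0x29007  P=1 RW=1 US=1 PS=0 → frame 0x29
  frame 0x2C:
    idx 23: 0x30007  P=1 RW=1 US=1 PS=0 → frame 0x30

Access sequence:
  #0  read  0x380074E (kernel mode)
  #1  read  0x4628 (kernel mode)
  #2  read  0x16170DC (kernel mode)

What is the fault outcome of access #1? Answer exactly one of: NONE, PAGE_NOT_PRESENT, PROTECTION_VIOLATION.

Walk each access:
#0 VA=0x380074E (r,kernel):
  L0: frame=0x1D idx=28 entry=0x20007 [P=1 RW=1 US=1 PS=0]
  L1: frame=0x20 idx=0 entry=0x24007 [P=1 RW=1 US=1 PS=0]
  ✓ 0x2474E  — 2 lookups
#1 VA=0x4628 (r,kernel):
  L0: frame=0x1D idx=0 entry=0x25007 [P=1 RW=1 US=1 PS=0]
  L1: frame=0x25 idx=4 entry=0x29007 [P=1 RW=1 US=1 PS=0]
  ✓ 0x29628  — 2 lookups
#2 VA=0x16170DC (r,kernel):
  L0: frame=0x1D idx=11 entry=0x2C007 [P=1 RW=1 US=1 PS=0]
  L1: frame=0x2C idx=23 entry=0x30007 [P=1 RW=1 US=1 PS=0]
  ✓ 0x300DC  — 2 lookups

Access #1 fault: NONE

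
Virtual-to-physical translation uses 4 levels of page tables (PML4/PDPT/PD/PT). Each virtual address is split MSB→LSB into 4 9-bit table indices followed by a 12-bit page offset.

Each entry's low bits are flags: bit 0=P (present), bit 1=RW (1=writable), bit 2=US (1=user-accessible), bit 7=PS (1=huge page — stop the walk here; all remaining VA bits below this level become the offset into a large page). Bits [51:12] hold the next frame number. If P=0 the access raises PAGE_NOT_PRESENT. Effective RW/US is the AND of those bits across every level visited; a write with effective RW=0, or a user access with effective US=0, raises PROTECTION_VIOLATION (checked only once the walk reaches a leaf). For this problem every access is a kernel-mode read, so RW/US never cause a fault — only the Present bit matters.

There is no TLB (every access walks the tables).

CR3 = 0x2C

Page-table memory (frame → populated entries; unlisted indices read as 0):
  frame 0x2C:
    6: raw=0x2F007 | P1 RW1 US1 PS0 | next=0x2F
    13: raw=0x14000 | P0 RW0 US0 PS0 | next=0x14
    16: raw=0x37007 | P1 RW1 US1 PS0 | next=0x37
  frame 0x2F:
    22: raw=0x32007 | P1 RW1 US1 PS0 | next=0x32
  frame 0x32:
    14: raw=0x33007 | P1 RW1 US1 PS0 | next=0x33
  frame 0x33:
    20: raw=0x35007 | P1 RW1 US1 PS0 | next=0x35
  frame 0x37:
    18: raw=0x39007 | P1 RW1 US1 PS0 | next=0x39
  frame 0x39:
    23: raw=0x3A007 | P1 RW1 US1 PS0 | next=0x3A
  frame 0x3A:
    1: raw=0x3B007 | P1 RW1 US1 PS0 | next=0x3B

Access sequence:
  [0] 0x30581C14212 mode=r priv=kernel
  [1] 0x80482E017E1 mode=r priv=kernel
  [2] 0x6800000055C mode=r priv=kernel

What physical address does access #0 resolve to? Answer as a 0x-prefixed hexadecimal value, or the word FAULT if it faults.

Trace:
#0 VA=0x30581C14212 (r,kernel):
  lvl0: tbl 0x2C, slot 6 ⇒ 0x2F007 (P1/RW1/US1/PS0)
  lvl1: tbl 0x2F, slot 22 ⇒ 0x32007 (P1/RW1/US1/PS0)
  lvl2: tbl 0x32, slot 14 ⇒ 0x33007 (P1/RW1/US1/PS0)
  lvl3: tbl 0x33, slot 20 ⇒ 0x35007 (P1/RW1/US1/PS0)
  ✓ 0x35212  — 4 lookups
#1 VA=0x80482E017E1 (r,kernel):
  lvl0: tbl 0x2C, slot 16 ⇒ 0x37007 (P1/RW1/US1/PS0)
  lvl1: tbl 0x37, slot 18 ⇒ 0x39007 (P1/RW1/US1/PS0)
  lvl2: tbl 0x39, slot 23 ⇒ 0x3A007 (P1/RW1/US1/PS0)
  lvl3: tbl 0x3A, slot 1 ⇒ 0x3B007 (P1/RW1/US1/PS0)
  ✓ 0x3B7E1  — 4 lookups
#2 VA=0x6800000055C (r,kernel):
  lvl0: tbl 0x2C, slot 13 ⇒ 0x14000 (P0/RW0/US0/PS0)
  → PAGE_NOT_PRESENT  (1 entries read)

Access #0 PA: 0x35212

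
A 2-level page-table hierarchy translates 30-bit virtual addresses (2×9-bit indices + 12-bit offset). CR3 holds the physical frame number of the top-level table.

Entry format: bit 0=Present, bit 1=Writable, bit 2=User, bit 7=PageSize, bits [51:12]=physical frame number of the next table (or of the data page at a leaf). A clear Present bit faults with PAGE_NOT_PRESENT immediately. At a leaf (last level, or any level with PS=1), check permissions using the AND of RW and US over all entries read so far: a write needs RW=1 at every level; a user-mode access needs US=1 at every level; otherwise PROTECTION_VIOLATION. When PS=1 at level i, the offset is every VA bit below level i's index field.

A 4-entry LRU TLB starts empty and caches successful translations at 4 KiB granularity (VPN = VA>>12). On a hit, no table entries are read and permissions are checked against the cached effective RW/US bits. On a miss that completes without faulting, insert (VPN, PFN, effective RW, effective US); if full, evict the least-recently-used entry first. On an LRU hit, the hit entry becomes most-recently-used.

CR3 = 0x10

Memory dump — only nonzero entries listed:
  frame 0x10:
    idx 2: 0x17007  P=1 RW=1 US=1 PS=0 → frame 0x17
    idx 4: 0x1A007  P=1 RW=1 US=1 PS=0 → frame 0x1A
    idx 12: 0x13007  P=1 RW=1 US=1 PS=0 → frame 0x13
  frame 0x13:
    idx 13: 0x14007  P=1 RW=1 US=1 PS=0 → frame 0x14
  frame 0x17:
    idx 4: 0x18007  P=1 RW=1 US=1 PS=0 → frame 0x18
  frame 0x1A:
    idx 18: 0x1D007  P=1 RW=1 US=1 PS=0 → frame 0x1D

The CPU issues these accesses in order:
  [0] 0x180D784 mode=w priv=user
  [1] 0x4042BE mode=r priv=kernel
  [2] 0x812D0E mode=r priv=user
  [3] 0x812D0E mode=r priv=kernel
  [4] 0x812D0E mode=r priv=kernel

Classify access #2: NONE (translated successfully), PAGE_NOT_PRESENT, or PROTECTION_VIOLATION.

Per-access translation:
#0 VA=0x180D784 (w,user):
  [0] read 0x10 idx=12: raw=0x13007 flags P=1 W=1 U=1 S=0
  [1] read 0x13 idx=13: raw=0x14007 flags P=1 W=1 U=1 S=0
  ✓ 0x14784  — 2 lookups
#1 VA=0x4042BE (r,kernel):
  [0] read 0x10 idx=2: raw=0x17007 flags P=1 W=1 U=1 S=0
  [1] read 0x17 idx=4: raw=0x18007 flags P=1 W=1 U=1 S=0
  ✓ 0x182BE  — 2 lookups
#2 VA=0x812D0E (r,user):
  [0] read 0x10 idx=4: raw=0x1A007 flags P=1 W=1 U=1 S=0
  [1] read 0x1A idx=18: raw=0x1D007 flags P=1 W=1 U=1 S=0
  ✓ 0x1DD0E  — 2 lookups
#3 VA=0x812D0E (r,kernel):
  TLB hit vpn=0x812 → PA=0x1DD0E
#4 VA=0x812D0E (r,kernel):
  TLB hit vpn=0x812 → PA=0x1DD0E

Access #2 fault: NONE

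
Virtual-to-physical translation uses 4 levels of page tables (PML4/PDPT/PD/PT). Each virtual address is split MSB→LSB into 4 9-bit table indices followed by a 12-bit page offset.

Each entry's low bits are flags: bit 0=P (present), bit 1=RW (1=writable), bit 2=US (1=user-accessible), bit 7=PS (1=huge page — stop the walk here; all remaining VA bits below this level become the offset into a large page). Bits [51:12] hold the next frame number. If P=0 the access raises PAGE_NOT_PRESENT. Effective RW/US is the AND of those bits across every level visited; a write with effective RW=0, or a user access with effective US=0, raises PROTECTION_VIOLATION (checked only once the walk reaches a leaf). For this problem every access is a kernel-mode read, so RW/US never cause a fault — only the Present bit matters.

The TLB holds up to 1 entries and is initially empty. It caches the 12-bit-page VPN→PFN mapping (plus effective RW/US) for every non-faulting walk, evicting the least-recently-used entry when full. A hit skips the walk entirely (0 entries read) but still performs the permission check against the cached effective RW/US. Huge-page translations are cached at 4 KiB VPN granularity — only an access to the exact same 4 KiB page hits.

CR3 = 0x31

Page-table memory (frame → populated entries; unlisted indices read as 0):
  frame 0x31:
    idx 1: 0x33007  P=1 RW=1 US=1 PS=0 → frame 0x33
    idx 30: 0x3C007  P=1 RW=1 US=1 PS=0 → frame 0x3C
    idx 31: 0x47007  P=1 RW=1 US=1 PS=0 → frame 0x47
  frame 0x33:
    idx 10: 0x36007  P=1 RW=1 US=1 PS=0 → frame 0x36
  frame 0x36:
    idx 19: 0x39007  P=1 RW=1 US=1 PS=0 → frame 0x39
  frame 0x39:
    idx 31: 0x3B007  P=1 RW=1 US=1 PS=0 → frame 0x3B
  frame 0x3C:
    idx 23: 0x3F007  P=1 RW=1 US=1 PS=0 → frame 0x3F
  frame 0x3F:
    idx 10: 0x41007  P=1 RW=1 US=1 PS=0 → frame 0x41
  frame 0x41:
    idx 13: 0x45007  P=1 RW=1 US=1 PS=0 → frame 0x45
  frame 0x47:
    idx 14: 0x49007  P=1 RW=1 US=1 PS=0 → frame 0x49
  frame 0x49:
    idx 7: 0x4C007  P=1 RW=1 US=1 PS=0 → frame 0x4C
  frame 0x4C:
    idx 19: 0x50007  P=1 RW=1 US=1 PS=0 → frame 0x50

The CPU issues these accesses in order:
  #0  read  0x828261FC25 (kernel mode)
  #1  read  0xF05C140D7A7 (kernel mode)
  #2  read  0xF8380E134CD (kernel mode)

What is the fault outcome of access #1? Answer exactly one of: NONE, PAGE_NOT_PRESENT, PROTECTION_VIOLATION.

Per-access translation:
#0 VA=0x828261FC25 (r,kernel):
  [0] read 0x31 idx=1: raw=0x33007 flags P=1 W=1 U=1 S=0
  [1] read 0x33 idx=10: raw=0x36007 flags P=1 W=1 U=1 S=0
  [2] read 0x36 idx=19: raw=0x39007 flags P=1 W=1 U=1 S=0
  [3] read 0x39 idx=31: raw=0x3B007 flags P=1 W=1 U=1 S=0
  → PA=0x3BC25  (4 entries read)
#1 VA=0xF05C140D7A7 (r,kernel):
  [0] read 0x31 idx=30: raw=0x3C007 flags P=1 W=1 U=1 S=0
  [1] read 0x3C idx=23: raw=0x3F007 flags P=1 W=1 U=1 S=0
  [2] read 0x3F idx=10: raw=0x41007 flags P=1 W=1 U=1 S=0
  [3] read 0x41 idx=13: raw=0x45007 flags P=1 W=1 U=1 S=0
  → PA=0x457A7  (4 entries read)
#2 VA=0xF8380E134CD (r,kernel):
  [0] read 0x31 idx=31: raw=0x47007 flags P=1 W=1 U=1 S=0
  [1] read 0x47 idx=14: raw=0x49007 flags P=1 W=1 U=1 S=0
  [2] read 0x49 idx=7: raw=0x4C007 flags P=1 W=1 U=1 S=0
  [3] read 0x4C idx=19: raw=0x50007 flags P=1 W=1 U=1 S=0
  → PA=0x504CD  (4 entries read)

Access #1 fault: NONE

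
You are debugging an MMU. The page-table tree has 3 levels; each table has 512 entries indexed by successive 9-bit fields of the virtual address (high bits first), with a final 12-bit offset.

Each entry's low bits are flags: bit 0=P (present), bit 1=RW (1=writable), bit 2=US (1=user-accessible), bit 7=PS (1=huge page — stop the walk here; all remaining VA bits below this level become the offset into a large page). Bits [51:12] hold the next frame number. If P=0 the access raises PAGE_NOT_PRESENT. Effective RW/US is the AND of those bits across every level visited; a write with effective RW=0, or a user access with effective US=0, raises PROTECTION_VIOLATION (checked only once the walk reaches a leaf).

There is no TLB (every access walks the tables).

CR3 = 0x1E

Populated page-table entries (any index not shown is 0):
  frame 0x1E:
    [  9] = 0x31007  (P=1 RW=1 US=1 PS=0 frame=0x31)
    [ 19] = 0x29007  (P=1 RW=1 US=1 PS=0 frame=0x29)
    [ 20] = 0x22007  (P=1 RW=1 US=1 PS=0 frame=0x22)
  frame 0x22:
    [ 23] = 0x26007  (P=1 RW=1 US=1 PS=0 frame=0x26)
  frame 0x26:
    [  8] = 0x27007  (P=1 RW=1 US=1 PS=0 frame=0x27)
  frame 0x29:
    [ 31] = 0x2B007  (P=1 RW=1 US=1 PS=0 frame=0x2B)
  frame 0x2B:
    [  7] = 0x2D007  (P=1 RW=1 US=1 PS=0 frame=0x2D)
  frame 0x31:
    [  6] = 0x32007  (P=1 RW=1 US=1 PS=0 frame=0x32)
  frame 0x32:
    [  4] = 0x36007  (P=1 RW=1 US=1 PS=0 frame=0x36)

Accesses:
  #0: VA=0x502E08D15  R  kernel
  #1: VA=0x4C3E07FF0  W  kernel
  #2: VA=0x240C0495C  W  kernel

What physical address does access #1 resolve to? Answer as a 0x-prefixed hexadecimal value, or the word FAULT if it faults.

Walk each access:
#0 VA=0x502E08D15 (r,kernel):
  lvl0: tbl 0x1E, slot 20 ⇒ 0x22007 (P1/RW1/US1/PS0)
  lvl1: tbl 0x22, slot 23 ⇒ 0x26007 (P1/RW1/US1/PS0)
  lvl2: tbl 0x26, slot 8 ⇒ 0x27007 (P1/RW1/US1/PS0)
  → PA=0x27D15  (3 entries read)
#1 VA=0x4C3E07FF0 (w,kernel):
  lvl0: tbl 0x1E, slot 19 ⇒ 0x29007 (P1/RW1/US1/PS0)
  lvl1: tbl 0x29, slot 31 ⇒ 0x2B007 (P1/RW1/US1/PS0)
  lvl2: tbl 0x2B, slot 7 ⇒ 0x2D007 (P1/RW1/US1/PS0)
  → PA=0x2DFF0  (3 entries read)
#2 VA=0x240C0495C (w,kernel):
  lvl0: tbl 0x1E, slot 9 ⇒ 0x31007 (P1/RW1/US1/PS0)
  lvl1: tbl 0x31, slot 6 ⇒ 0x32007 (P1/RW1/US1/PS0)
  lvl2: tbl 0x32, slot 4 ⇒ 0x36007 (P1/RW1/US1/PS0)
  → PA=0x3695C  (3 entries read)

Access #1 PA: 0x2DFF0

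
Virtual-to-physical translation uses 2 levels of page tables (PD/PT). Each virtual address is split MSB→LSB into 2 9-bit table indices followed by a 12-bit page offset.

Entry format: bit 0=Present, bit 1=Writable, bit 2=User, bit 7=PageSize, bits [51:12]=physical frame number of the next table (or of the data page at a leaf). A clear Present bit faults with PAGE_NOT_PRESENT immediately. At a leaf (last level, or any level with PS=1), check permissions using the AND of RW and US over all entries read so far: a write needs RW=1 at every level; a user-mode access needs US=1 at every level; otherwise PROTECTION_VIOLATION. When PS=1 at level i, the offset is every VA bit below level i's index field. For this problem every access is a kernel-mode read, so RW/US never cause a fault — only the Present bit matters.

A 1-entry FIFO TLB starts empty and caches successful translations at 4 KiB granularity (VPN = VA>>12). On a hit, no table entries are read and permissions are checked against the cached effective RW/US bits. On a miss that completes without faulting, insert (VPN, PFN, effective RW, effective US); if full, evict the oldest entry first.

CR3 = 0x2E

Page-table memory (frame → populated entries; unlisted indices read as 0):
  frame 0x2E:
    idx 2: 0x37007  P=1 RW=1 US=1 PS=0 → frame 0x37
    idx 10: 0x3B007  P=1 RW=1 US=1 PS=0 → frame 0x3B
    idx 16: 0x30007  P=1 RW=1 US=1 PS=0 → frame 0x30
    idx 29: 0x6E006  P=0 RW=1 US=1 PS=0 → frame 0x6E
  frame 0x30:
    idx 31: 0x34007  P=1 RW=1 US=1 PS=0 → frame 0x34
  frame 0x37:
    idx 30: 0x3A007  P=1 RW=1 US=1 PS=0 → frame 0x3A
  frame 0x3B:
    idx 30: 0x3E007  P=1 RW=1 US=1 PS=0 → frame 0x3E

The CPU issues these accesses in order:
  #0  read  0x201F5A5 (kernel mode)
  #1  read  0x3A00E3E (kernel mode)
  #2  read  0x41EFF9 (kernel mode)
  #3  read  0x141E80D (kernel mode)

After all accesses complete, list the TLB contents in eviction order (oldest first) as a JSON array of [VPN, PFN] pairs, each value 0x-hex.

Trace:
#0 VA=0x201F5A5 (r,kernel):
  [0] read 0x2E idx=16: raw=0x30007 flags P=1 W=1 U=1 S=0
  [1] read 0x30 idx=31: raw=0x34007 flags P=1 W=1 U=1 S=0
  ✓ 0x345A5  — 2 lookups
#1 VA=0x3A00E3E (r,kernel):
  [0] read 0x2E idx=29: raw=0x6E006 flags P=0 W=1 U=1 S=0
  ⇒ fault: PAGE_NOT_PRESENT  — 1 lookups
#2 VA=0x41EFF9 (r,kernel):
  [0] read 0x2E idx=2: raw=0x37007 flags P=1 W=1 U=1 S=0
  [1] read 0x37 idx=30: raw=0x3A007 flags P=1 W=1 U=1 S=0
  ✓ 0x3AFF9  — 2 lookups
#3 VA=0x141E80D (r,kernel):
  [0] read 0x2E idx=10: raw=0x3B007 flags P=1 W=1 U=1 S=0
  [1] read 0x3B idx=30: raw=0x3E007 flags P=1 W=1 U=1 S=0
  ✓ 0x3E80D  — 2 lookups

TLB: [["0x141E", "0x3E"]]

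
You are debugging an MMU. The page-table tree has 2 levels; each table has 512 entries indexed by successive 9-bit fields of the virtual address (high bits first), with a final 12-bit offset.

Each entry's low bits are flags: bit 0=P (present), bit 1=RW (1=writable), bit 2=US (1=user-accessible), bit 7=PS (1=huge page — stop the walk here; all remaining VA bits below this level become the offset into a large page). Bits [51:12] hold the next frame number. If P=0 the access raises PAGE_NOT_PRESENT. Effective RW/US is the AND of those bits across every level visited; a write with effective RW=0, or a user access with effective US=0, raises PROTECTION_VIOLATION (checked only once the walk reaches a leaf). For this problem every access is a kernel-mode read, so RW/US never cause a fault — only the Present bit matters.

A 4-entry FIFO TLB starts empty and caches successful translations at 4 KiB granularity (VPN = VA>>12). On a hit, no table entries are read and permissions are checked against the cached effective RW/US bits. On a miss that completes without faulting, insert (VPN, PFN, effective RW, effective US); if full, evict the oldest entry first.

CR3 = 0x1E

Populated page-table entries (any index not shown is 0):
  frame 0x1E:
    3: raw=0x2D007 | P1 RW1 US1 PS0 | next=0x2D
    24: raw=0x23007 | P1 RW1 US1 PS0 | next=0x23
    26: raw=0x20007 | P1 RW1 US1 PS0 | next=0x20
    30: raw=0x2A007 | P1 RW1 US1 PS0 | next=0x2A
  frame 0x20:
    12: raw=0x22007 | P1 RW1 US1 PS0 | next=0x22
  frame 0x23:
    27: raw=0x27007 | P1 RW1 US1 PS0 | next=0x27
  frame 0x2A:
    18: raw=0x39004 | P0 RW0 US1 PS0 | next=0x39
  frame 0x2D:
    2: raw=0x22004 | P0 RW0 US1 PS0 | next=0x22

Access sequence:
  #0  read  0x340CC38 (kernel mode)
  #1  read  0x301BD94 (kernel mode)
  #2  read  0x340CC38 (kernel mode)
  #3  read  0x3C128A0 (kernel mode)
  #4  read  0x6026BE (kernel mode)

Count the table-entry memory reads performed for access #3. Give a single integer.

Trace:
#0 VA=0x340CC38 (r,kernel):
  L0: frame=0x1E idx=26 entry=0x20007 [P=1 RW=1 US=1 PS=0]
  L1: frame=0x20 idx=12 entry=0x22007 [P=1 RW=1 US=1 PS=0]
  → PA=0x22C38  (2 entries read)
#1 VA=0x301BD94 (r,kernel):
  L0: frame=0x1E idx=24 entry=0x23007 [P=1 RW=1 US=1 PS=0]
  L1: frame=0x23 idx=27 entry=0x27007 [P=1 RW=1 US=1 PS=0]
  → PA=0x27D94  (2 entries read)
#2 VA=0x340CC38 (r,kernel):
  TLB hit vpn=0x340C → PA=0x22C38
#3 VA=0x3C128A0 (r,kernel):
  L0: frame=0x1E idx=30 entry=0x2A007 [P=1 RW=1 US=1 PS=0]
  L1: frame=0x2A idx=18 entry=0x39004 [P=0 RW=0 US=1 PS=0]
  → PAGE_NOT_PRESENT  (2 entries read)
#4 VA=0x6026BE (r,kernel):
  L0: frame=0x1E idx=3 entry=0x2D007 [P=1 RW=1 US=1 PS=0]
  L1: frame=0x2D idx=2 entry=0x22004 [P=0 RW=0 US=1 PS=0]
  → PAGE_NOT_PRESENT  (2 entries read)

Entries read for #3: 2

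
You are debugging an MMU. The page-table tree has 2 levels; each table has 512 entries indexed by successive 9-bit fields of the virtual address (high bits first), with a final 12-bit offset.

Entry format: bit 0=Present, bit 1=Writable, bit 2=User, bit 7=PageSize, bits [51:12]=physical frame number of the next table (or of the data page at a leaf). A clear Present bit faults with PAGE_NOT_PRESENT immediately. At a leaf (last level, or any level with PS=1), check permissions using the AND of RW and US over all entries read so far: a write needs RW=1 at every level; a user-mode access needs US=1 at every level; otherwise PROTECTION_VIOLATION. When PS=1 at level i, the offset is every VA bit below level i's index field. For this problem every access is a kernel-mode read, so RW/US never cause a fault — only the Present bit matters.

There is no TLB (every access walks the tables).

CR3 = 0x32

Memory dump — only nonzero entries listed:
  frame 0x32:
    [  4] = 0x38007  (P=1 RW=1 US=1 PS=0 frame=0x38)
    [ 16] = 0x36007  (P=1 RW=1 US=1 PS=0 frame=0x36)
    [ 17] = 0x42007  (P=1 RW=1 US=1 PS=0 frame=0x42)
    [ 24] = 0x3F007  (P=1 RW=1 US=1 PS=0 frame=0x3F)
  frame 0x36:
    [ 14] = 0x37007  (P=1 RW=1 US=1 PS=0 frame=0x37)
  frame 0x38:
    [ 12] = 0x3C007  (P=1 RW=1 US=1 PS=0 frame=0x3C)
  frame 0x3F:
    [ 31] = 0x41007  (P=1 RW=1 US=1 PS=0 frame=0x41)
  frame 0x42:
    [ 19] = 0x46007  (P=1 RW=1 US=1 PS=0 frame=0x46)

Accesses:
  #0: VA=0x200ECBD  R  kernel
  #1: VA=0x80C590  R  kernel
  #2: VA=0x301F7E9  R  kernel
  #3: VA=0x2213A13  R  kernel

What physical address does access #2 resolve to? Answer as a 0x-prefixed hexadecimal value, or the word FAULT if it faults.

Walk each access:
#0 VA=0x200ECBD (r,kernel):
  [0] read 0x32 idx=16: raw=0x36007 flags P=1 W=1 U=1 S=0
  [1] read 0x36 idx=14: raw=0x37007 flags P=1 W=1 U=1 S=0
  ✓ 0x37CBD  — 2 lookups
#1 VA=0x80C590 (r,kernel):
  [0] read 0x32 idx=4: raw=0x38007 flags P=1 W=1 U=1 S=0
  [1] read 0x38 idx=12: raw=0x3C007 flags P=1 W=1 U=1 S=0
  ✓ 0x3C590  — 2 lookups
#2 VA=0x301F7E9 (r,kernel):
  [0] read 0x32 idx=24: raw=0x3F007 flags P=1 W=1 U=1 S=0
  [1] read 0x3F idx=31: raw=0x41007 flags P=1 W=1 U=1 S=0
  ✓ 0x417E9  — 2 lookups
#3 VA=0x2213A13 (r,kernel):
  [0] read 0x32 idx=17: raw=0x42007 flags P=1 W=1 U=1 S=0
  [1] read 0x42 idx=19: raw=0x46007 flags P=1 W=1 U=1 S=0
  ✓ 0x46A13  — 2 lookups

Access #2 PA: 0x417E9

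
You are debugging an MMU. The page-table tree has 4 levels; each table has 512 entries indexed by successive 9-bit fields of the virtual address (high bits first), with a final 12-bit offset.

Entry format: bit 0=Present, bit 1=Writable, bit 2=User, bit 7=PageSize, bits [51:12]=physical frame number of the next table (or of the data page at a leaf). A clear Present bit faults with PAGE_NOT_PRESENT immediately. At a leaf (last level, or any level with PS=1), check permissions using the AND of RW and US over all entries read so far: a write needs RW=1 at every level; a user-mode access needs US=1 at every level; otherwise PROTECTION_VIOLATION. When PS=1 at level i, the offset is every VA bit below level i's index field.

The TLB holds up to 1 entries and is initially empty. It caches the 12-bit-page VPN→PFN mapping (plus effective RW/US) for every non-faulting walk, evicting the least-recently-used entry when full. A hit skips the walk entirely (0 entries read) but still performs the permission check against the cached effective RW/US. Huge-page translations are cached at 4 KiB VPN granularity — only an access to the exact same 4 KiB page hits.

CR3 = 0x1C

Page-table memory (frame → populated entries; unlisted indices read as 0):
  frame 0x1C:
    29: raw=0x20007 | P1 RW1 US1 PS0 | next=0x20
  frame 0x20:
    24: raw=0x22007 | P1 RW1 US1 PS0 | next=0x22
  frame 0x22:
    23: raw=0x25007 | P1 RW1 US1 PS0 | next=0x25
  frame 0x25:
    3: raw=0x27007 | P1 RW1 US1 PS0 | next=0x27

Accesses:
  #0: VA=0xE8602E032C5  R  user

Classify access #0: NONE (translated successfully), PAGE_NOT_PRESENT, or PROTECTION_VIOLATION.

Trace:
#0 VA=0xE8602E032C5 (r,user):
  L0 @0x1C[29] → 0x20007  P=1,RW=1,US=1,PS=0
  L1 @0x20[24] → 0x22007  P=1,RW=1,US=1,PS=0
  L2 @0x22[23] → 0x25007  P=1,RW=1,US=1,PS=0
  L3 @0x25[3] → 0x27007  P=1,RW=1,US=1,PS=0
  → PA=0x272C5  (4 entries read)

Access #0 fault: NONE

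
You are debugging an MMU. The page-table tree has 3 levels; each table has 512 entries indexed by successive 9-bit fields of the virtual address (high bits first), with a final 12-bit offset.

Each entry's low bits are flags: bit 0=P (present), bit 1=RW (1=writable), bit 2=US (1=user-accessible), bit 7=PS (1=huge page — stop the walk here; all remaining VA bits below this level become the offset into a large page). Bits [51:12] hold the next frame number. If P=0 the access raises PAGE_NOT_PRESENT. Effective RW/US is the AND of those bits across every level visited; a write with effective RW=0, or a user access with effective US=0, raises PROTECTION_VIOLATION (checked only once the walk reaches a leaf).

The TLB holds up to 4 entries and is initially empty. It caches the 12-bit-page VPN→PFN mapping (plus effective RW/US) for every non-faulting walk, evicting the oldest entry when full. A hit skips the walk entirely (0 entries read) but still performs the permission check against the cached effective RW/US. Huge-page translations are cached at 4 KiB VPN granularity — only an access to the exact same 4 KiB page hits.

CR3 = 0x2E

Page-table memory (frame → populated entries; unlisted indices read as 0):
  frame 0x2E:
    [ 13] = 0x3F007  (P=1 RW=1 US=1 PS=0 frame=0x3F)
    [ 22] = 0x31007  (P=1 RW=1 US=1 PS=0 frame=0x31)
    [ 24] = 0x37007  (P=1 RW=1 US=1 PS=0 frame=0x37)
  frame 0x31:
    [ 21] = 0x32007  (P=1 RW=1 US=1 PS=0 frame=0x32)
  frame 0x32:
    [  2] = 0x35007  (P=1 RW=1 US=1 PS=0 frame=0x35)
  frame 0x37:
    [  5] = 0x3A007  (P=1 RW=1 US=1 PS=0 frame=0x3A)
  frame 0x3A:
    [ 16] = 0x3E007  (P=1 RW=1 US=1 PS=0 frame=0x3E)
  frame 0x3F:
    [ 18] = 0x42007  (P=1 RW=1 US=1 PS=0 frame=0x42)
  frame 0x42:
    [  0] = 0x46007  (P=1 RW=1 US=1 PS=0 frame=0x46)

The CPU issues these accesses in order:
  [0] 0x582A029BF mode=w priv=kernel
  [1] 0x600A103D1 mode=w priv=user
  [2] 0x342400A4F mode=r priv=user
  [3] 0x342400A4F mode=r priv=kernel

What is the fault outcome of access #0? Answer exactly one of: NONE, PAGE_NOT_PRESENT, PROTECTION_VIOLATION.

Trace:
#0 VA=0x582A029BF (w,kernel):
  [0] read 0x2E idx=22: raw=0x31007 flags P=1 W=1 U=1 S=0
  [1] read 0x31 idx=21: raw=0x32007 flags P=1 W=1 U=1 S=0
  [2] read 0x32 idx=2: raw=0x35007 flags P=1 W=1 U=1 S=0
  ⇒ phys 0x359BF  [3 reads]
#1 VA=0x600A103D1 (w,user):
  [0] read 0x2E idx=24: raw=0x37007 flags P=1 W=1 U=1 S=0
  [1] read 0x37 idx=5: raw=0x3A007 flags P=1 W=1 U=1 S=0
  [2] read 0x3A idx=16: raw=0x3E007 flags P=1 W=1 U=1 S=0
  ⇒ phys 0x3E3D1  [3 reads]
#2 VA=0x342400A4F (r,user):
  [0] read 0x2E idx=13: raw=0x3F007 flags P=1 W=1 U=1 S=0
  [1] read 0x3F idx=18: raw=0x42007 flags P=1 W=1 U=1 S=0
  [2] read 0x42 idx=0: raw=0x46007 flags P=1 W=1 U=1 S=0
  ⇒ phys 0x46A4F  [3 reads]
#3 VA=0x342400A4F (r,kernel):
  TLB hit vpn=0x342400 → PA=0x46A4F

Access #0 fault: NONE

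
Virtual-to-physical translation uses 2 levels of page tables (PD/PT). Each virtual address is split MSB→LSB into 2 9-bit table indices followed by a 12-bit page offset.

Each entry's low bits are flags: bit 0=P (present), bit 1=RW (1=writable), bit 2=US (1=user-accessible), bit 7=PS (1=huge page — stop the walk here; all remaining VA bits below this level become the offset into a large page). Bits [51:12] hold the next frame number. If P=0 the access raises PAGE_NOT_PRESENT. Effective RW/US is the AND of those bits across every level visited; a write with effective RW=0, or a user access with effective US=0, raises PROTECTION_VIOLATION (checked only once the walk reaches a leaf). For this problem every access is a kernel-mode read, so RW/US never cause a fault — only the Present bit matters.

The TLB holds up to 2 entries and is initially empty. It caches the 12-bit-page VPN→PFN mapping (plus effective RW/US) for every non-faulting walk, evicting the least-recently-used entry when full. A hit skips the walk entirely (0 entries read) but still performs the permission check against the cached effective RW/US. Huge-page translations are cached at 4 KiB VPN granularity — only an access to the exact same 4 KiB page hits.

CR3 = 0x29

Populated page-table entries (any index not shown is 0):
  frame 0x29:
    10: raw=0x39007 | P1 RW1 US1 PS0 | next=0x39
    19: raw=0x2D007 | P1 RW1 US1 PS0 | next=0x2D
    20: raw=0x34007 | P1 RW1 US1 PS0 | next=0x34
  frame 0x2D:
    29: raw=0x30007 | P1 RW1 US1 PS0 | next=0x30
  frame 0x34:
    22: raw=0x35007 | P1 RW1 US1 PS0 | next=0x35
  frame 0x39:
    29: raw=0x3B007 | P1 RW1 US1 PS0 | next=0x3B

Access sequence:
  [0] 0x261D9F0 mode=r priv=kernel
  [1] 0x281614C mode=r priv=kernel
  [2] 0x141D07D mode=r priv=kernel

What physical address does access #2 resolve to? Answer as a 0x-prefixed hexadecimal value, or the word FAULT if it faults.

Trace:
#0 VA=0x261D9F0 (r,kernel):
  [0] read 0x29 idx=19: raw=0x2D007 flags P=1 W=1 U=1 S=0
  [1] read 0x2D idx=29: raw=0x30007 flags P=1 W=1 U=1 S=0
  → PA=0x309F0  (2 entries read)
#1 VA=0x281614C (r,kernel):
  [0] read 0x29 idx=20: raw=0x34007 flags P=1 W=1 U=1 S=0
  [1] read 0x34 idx=22: raw=0x35007 flags P=1 W=1 U=1 S=0
  → PA=0x3514C  (2 entries read)
#2 VA=0x141D07D (r,kernel):
  [0] read 0x29 idx=10: raw=0x39007 flags P=1 W=1 U=1 S=0
  [1] read 0x39 idx=29: raw=0x3B007 flags P=1 W=1 U=1 S=0
  → PA=0x3B07D  (2 entries read)

Access #2 PA: 0x3B07D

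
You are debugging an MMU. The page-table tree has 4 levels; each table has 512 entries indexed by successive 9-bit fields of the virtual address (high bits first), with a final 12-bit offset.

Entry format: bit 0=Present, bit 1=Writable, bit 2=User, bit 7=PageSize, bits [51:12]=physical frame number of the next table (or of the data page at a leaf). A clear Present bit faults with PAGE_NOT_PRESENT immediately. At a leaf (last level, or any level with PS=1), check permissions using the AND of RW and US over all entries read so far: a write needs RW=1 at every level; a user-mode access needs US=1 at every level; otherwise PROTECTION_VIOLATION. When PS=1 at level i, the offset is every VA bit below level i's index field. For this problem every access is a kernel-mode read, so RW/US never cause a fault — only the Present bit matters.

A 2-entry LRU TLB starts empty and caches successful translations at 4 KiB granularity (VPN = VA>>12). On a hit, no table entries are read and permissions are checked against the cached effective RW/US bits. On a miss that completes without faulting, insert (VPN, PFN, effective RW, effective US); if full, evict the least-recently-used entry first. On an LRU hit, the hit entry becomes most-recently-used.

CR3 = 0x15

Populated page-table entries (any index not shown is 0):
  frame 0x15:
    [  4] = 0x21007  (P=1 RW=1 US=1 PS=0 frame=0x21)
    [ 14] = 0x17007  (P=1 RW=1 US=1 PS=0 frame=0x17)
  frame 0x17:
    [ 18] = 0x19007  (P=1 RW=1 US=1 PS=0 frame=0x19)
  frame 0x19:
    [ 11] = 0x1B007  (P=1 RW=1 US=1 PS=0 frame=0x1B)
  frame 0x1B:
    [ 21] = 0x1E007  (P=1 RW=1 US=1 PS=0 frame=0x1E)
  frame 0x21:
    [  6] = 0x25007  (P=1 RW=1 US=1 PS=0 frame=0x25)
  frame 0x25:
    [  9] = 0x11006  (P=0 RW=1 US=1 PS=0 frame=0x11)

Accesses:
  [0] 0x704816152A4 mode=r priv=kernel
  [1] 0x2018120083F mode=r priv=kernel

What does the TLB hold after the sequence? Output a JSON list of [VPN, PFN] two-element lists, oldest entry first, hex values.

Trace:
#0 VA=0x704816152A4 (r,kernel):
  L0 @0x15[14] → 0x17007  P=1,RW=1,US=1,PS=0
  L1 @0x17[18] → 0x19007  P=1,RW=1,US=1,PS=0
  L2 @0x19[11] → 0x1B007  P=1,RW=1,US=1,PS=0
  L3 @0x1B[21] → 0x1E007  P=1,RW=1,US=1,PS=0
  ✓ 0x1E2A4  — 4 lookups
#1 VA=0x2018120083F (r,kernel):
  L0 @0x15[4] → 0x21007  P=1,RW=1,US=1,PS=0
  L1 @0x21[6] → 0x25007  P=1,RW=1,US=1,PS=0
  L2 @0x25[9] → 0x11006  P=0,RW=1,US=1,PS=0
  ✗ PAGE_NOT_PRESENT  [3 reads]

TLB: [["0x70481615", "0x1E"]]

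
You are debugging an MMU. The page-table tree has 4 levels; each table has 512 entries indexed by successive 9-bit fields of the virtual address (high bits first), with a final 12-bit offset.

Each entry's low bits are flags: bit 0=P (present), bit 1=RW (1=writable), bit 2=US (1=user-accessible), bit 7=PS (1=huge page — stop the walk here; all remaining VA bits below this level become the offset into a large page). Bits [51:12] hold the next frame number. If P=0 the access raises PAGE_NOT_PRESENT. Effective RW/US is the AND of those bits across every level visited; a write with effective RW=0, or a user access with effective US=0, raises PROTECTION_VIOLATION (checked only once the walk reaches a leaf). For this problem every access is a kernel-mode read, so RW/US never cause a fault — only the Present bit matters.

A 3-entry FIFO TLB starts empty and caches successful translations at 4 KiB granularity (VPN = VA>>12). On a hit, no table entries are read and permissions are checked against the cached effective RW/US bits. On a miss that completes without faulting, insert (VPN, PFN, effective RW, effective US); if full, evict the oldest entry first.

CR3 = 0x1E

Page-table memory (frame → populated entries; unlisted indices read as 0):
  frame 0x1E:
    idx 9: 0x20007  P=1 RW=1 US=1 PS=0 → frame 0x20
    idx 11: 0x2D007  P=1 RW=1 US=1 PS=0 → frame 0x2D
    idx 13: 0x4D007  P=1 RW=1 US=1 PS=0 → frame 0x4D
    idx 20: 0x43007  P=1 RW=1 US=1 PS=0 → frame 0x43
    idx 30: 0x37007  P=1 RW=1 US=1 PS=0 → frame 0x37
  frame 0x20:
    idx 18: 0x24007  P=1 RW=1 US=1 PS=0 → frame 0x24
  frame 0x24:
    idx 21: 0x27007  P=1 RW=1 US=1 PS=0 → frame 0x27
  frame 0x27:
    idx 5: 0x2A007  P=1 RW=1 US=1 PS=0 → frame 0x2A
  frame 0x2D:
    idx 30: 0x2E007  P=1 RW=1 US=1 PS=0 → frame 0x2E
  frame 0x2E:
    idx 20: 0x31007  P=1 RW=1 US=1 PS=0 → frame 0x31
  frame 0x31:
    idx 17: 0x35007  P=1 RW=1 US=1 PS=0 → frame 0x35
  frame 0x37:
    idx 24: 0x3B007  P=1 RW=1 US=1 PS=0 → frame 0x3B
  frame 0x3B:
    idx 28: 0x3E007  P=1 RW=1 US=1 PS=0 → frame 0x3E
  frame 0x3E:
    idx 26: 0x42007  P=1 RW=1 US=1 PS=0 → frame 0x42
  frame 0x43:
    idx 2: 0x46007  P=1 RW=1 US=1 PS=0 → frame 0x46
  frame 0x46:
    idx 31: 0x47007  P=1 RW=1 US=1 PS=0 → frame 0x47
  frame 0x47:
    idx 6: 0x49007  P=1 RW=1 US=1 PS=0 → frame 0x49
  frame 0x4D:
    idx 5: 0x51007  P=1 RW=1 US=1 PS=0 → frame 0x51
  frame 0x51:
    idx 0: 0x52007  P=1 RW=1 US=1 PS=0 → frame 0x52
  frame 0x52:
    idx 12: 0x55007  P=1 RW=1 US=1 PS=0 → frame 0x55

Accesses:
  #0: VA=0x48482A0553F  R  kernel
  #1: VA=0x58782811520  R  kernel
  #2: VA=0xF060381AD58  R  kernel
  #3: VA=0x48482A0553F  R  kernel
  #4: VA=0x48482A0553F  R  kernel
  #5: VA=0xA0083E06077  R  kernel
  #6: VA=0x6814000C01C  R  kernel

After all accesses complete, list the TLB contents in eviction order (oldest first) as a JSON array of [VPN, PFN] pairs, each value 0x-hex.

Trace:
#0 VA=0x48482A0553F (r,kernel):
  L0 @0x1E[9] → 0x20007  P=1,RW=1,US=1,PS=0
  L1 @0x20[18] → 0x24007  P=1,RW=1,US=1,PS=0
  L2 @0x24[21] → 0x27007  P=1,RW=1,US=1,PS=0
  L3 @0x27[5] → 0x2A007  P=1,RW=1,US=1,PS=0
  ✓ 0x2A53F  — 4 lookups
#1 VA=0x58782811520 (r,kernel):
  L0 @0x1E[11] → 0x2D007  P=1,RW=1,US=1,PS=0
  L1 @0x2D[30] → 0x2E007  P=1,RW=1,US=1,PS=0
  L2 @0x2E[20] → 0x31007  P=1,RW=1,US=1,PS=0
  L3 @0x31[17] → 0x35007  P=1,RW=1,US=1,PS=0
  ✓ 0x35520  — 4 lookups
#2 VA=0xF060381AD58 (r,kernel):
  L0 @0x1E[30] → 0x37007  P=1,RW=1,US=1,PS=0
  L1 @0x37[24] → 0x3B007  P=1,RW=1,US=1,PS=0
  L2 @0x3B[28] → 0x3E007  P=1,RW=1,US=1,PS=0
  L3 @0x3E[26] → 0x42007  P=1,RW=1,US=1,PS=0
  ✓ 0x42D58  — 4 lookups
#3 VA=0x48482A0553F (r,kernel):
  TLB hit vpn=0x48482A05 → PA=0x2A53F
#4 VA=0x48482A0553F (r,kernel):
  TLB hit vpn=0x48482A05 → PA=0x2A53F
#5 VA=0xA0083E06077 (r,kernel):
  L0 @0x1E[20] → 0x43007  P=1,RW=1,US=1,PS=0
  L1 @0x43[2] → 0x46007  P=1,RW=1,US=1,PS=0
  L2 @0x46[31] → 0x47007  P=1,RW=1,US=1,PS=0
  L3 @0x47[6] → 0x49007  P=1,RW=1,US=1,PS=0
  ✓ 0x49077  — 4 lookups
#6 VA=0x6814000C01C (r,kernel):
  L0 @0x1E[13] → 0x4D007  P=1,RW=1,US=1,PS=0
  L1 @0x4D[5] → 0x51007  P=1,RW=1,US=1,PS=0
  L2 @0x51[0] → 0x52007  P=1,RW=1,US=1,PS=0
  L3 @0x52[12] → 0x55007  P=1,RW=1,US=1,PS=0
  ✓ 0x5501C  — 4 lookups

TLB: [["0xF060381A", "0x42"], ["0xA0083E06", "0x49"], ["0x6814000C", "0x55"]]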